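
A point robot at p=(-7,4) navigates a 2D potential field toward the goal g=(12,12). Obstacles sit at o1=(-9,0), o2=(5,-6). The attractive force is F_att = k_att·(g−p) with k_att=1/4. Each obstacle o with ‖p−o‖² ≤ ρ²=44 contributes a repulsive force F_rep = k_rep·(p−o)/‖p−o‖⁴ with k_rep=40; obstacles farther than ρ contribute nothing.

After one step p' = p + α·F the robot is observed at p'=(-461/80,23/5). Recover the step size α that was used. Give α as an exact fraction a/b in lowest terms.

F_att = 1/4·(g−p) = 1/4·(19,8) = (4.7500,2.0000)
o1: d²=20 ≤ ρ²=44; F_rep = 40·(2,4)/20² = (0.2000,0.4000)
o2: d²=244 > ρ²=44 → inactive
F = F_att + ΣF_rep = (4.9500,2.4000)
Δp = p'−p = (1.2375,0.6000); α = Δx/Fx = (99/80) / (99/20) = 1/4
check: Δy/Fy = (3/5) / (12/5) = 1/4 ✓

α = 1/4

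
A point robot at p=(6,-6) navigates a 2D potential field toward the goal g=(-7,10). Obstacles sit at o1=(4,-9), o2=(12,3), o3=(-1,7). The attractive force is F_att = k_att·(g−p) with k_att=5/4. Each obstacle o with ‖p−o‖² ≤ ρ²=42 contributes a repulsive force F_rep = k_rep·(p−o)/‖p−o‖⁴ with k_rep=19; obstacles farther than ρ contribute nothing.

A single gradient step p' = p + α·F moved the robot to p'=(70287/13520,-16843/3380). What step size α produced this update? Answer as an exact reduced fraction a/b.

α = 1/20

F_att = 5/4·(g−p) = 5/4·(-13,16) = (-16.2500,20.0000)
o1: d²=13 ≤ ρ²=42; F_rep = 19·(2,3)/13² = (0.2249,0.3373)
o2: d²=117 > ρ²=42 → inactive
o3: d²=218 > ρ²=42 → inactive
F = F_att + ΣF_rep = (-16.0251,20.3373)
Δp = p'−p = (-0.8013,1.0169); α = Δx/Fx = (-10833/13520) / (-10833/676) = 1/20
check: Δy/Fy = (3437/3380) / (3437/169) = 1/20 ✓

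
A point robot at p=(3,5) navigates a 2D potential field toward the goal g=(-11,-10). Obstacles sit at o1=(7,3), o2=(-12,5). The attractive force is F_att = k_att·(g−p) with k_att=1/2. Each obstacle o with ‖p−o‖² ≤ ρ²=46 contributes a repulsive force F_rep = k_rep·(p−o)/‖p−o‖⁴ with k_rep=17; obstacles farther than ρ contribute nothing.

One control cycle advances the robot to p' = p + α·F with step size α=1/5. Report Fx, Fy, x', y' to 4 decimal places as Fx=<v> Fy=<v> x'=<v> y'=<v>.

Fx=-7.1700 Fy=-7.4150 x'=1.5660 y'=3.5170

F_att = 1/2·(g−p) = 1/2·(-14,-15) = (-7.0000,-7.5000)
o1: d²=20 ≤ ρ²=46; F_rep = 17·(-4,2)/20² = (-0.1700,0.0850)
o2: d²=225 > ρ²=46 → inactive
F = F_att + ΣF_rep = (-7.1700,-7.4150)
p' = p + 1/5·F = (1.5660,3.5170)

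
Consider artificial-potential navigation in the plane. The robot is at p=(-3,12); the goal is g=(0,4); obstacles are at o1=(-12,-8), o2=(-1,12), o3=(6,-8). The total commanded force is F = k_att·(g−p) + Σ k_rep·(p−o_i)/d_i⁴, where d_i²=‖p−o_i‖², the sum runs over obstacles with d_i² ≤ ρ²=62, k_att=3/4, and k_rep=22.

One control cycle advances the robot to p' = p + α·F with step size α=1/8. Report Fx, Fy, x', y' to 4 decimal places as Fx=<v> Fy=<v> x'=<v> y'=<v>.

Fx=-0.5000 Fy=-6.0000 x'=-3.0625 y'=11.2500

F_att = 3/4·(g−p) = 3/4·(3,-8) = (2.2500,-6.0000)
o1: d²=481 > ρ²=62 → inactive
o2: d²=4 ≤ ρ²=62; F_rep = 22·(-2,0)/4² = (-2.7500,0.0000)
o3: d²=481 > ρ²=62 → inactive
F = F_att + ΣF_rep = (-0.5000,-6.0000)
p' = p + 1/8·F = (-3.0625,11.2500)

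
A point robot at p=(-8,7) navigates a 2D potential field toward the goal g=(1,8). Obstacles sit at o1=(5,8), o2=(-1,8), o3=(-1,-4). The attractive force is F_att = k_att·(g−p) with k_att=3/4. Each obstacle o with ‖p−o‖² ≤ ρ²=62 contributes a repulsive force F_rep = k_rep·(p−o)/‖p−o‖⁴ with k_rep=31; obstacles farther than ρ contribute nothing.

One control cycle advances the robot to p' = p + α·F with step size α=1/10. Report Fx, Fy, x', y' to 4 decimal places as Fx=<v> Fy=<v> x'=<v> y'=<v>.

Fx=6.6632 Fy=0.7376 x'=-7.3337 y'=7.0738

F_att = 3/4·(g−p) = 3/4·(9,1) = (6.7500,0.7500)
o1: d²=170 > ρ²=62 → inactive
o2: d²=50 ≤ ρ²=62; F_rep = 31·(-7,-1)/50² = (-0.0868,-0.0124)
o3: d²=170 > ρ²=62 → inactive
F = F_att + ΣF_rep = (6.6632,0.7376)
p' = p + 1/10·F = (-7.3337,7.0738)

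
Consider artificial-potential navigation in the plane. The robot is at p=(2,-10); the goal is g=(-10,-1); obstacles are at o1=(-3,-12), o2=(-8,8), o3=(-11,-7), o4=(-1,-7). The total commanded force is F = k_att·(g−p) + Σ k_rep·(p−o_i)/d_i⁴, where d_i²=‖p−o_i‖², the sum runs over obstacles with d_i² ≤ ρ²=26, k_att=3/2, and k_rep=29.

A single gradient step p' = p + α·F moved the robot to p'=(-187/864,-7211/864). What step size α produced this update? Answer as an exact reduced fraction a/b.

F_att = 3/2·(g−p) = 3/2·(-12,9) = (-18.0000,13.5000)
o1: d²=29 > ρ²=26 → inactive
o2: d²=424 > ρ²=26 → inactive
o3: d²=178 > ρ²=26 → inactive
o4: d²=18 ≤ ρ²=26; F_rep = 29·(3,-3)/18² = (0.2685,-0.2685)
F = F_att + ΣF_rep = (-17.7315,13.2315)
Δp = p'−p = (-2.2164,1.6539); α = Δx/Fx = (-1915/864) / (-1915/108) = 1/8
check: Δy/Fy = (1429/864) / (1429/108) = 1/8 ✓

α = 1/8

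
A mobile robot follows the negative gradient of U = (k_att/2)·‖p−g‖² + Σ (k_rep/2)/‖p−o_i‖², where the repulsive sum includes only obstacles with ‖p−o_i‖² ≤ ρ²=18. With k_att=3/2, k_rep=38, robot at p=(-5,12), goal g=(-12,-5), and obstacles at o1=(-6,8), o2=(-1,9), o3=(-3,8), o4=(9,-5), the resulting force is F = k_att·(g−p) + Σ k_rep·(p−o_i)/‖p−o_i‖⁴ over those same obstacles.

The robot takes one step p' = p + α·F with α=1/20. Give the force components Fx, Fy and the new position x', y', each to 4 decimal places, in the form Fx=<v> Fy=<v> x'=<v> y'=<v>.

F_att = 3/2·(g−p) = 3/2·(-7,-17) = (-10.5000,-25.5000)
o1: d²=17 ≤ ρ²=18; F_rep = 38·(1,4)/17² = (0.1315,0.5260)
o2: d²=25 > ρ²=18 → inactive
o3: d²=20 > ρ²=18 → inactive
o4: d²=485 > ρ²=18 → inactive
F = F_att + ΣF_rep = (-10.3685,-24.9740)
p' = p + 1/20·F = (-5.5184,10.7513)

Fx=-10.3685 Fy=-24.9740 x'=-5.5184 y'=10.7513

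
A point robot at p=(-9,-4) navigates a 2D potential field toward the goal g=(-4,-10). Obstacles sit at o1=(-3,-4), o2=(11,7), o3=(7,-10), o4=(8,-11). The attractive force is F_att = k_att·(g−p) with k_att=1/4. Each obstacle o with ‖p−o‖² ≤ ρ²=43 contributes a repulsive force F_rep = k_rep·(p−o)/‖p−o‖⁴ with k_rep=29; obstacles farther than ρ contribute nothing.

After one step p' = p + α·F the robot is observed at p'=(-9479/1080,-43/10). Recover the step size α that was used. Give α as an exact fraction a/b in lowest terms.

α = 1/5

F_att = 1/4·(g−p) = 1/4·(5,-6) = (1.2500,-1.5000)
o1: d²=36 ≤ ρ²=43; F_rep = 29·(-6,0)/36² = (-0.1343,0.0000)
o2: d²=521 > ρ²=43 → inactive
o3: d²=292 > ρ²=43 → inactive
o4: d²=338 > ρ²=43 → inactive
F = F_att + ΣF_rep = (1.1157,-1.5000)
Δp = p'−p = (0.2231,-0.3000); α = Δx/Fx = (241/1080) / (241/216) = 1/5
check: Δy/Fy = (-3/10) / (-3/2) = 1/5 ✓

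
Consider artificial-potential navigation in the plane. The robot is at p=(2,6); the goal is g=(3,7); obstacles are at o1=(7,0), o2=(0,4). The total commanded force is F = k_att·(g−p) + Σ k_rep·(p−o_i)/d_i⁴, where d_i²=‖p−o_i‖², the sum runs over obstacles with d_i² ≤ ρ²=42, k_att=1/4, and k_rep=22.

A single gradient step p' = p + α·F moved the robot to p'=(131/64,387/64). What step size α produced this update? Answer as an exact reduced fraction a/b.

F_att = 1/4·(g−p) = 1/4·(1,1) = (0.2500,0.2500)
o1: d²=61 > ρ²=42 → inactive
o2: d²=8 ≤ ρ²=42; F_rep = 22·(2,2)/8² = (0.6875,0.6875)
F = F_att + ΣF_rep = (0.9375,0.9375)
Δp = p'−p = (0.0469,0.0469); α = Δx/Fx = (3/64) / (15/16) = 1/20
check: Δy/Fy = (3/64) / (15/16) = 1/20 ✓

α = 1/20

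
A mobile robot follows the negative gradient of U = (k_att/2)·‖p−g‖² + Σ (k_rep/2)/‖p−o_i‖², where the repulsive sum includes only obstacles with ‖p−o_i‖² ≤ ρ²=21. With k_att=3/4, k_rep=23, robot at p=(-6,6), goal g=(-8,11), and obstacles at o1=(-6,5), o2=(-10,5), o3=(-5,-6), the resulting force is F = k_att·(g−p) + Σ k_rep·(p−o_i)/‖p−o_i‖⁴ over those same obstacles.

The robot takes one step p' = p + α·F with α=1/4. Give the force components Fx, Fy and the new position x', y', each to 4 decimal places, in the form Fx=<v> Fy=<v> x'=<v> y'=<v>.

Fx=-1.1817 Fy=26.8296 x'=-6.2954 y'=12.7074

F_att = 3/4·(g−p) = 3/4·(-2,5) = (-1.5000,3.7500)
o1: d²=1 ≤ ρ²=21; F_rep = 23·(0,1)/1² = (0.0000,23.0000)
o2: d²=17 ≤ ρ²=21; F_rep = 23·(4,1)/17² = (0.3183,0.0796)
o3: d²=145 > ρ²=21 → inactive
F = F_att + ΣF_rep = (-1.1817,26.8296)
p' = p + 1/4·F = (-6.2954,12.7074)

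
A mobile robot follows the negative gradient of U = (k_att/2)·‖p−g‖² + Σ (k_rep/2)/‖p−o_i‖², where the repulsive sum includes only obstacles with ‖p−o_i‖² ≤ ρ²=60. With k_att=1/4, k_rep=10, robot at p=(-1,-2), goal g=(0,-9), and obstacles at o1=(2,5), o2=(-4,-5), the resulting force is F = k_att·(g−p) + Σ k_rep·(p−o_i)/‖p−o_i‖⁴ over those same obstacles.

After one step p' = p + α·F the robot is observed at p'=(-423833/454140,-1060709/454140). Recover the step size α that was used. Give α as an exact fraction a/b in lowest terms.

α = 1/5

F_att = 1/4·(g−p) = 1/4·(1,-7) = (0.2500,-1.7500)
o1: d²=58 ≤ ρ²=60; F_rep = 10·(-3,-7)/58² = (-0.0089,-0.0208)
o2: d²=18 ≤ ρ²=60; F_rep = 10·(3,3)/18² = (0.0926,0.0926)
F = F_att + ΣF_rep = (0.3337,-1.6782)
Δp = p'−p = (0.0667,-0.3356); α = Δx/Fx = (30307/454140) / (30307/90828) = 1/5
check: Δy/Fy = (-152429/454140) / (-152429/90828) = 1/5 ✓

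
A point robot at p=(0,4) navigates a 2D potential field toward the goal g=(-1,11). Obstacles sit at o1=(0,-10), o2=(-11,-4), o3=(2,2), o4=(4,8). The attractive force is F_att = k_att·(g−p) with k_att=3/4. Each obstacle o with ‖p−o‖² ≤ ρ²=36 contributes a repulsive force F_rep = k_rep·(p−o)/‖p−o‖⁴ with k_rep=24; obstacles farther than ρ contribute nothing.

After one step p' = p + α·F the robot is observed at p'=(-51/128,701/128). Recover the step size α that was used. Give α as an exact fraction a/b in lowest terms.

α = 1/4

F_att = 3/4·(g−p) = 3/4·(-1,7) = (-0.7500,5.2500)
o1: d²=196 > ρ²=36 → inactive
o2: d²=185 > ρ²=36 → inactive
o3: d²=8 ≤ ρ²=36; F_rep = 24·(-2,2)/8² = (-0.7500,0.7500)
o4: d²=32 ≤ ρ²=36; F_rep = 24·(-4,-4)/32² = (-0.0938,-0.0938)
F = F_att + ΣF_rep = (-1.5938,5.9062)
Δp = p'−p = (-0.3984,1.4766); α = Δx/Fx = (-51/128) / (-51/32) = 1/4
check: Δy/Fy = (189/128) / (189/32) = 1/4 ✓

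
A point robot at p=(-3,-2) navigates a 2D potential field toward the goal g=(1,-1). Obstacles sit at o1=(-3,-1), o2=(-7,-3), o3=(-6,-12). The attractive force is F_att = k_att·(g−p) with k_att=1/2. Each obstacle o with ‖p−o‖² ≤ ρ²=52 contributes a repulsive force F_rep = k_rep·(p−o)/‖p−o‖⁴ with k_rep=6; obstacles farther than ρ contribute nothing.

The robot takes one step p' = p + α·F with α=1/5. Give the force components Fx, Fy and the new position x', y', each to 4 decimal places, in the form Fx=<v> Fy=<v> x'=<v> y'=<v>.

F_att = 1/2·(g−p) = 1/2·(4,1) = (2.0000,0.5000)
o1: d²=1 ≤ ρ²=52; F_rep = 6·(0,-1)/1² = (0.0000,-6.0000)
o2: d²=17 ≤ ρ²=52; F_rep = 6·(4,1)/17² = (0.0830,0.0208)
o3: d²=109 > ρ²=52 → inactive
F = F_att + ΣF_rep = (2.0830,-5.4792)
p' = p + 1/5·F = (-2.5834,-3.0958)

Fx=2.0830 Fy=-5.4792 x'=-2.5834 y'=-3.0958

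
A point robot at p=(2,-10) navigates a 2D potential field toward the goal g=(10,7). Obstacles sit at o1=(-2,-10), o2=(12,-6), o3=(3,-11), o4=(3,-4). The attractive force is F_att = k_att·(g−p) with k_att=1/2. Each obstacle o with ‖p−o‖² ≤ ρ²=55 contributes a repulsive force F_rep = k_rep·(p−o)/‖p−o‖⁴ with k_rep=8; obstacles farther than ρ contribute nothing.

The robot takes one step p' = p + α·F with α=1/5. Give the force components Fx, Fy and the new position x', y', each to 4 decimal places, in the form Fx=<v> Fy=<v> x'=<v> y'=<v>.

Fx=2.1192 Fy=10.4649 x'=2.4238 y'=-7.9070

F_att = 1/2·(g−p) = 1/2·(8,17) = (4.0000,8.5000)
o1: d²=16 ≤ ρ²=55; F_rep = 8·(4,0)/16² = (0.1250,0.0000)
o2: d²=116 > ρ²=55 → inactive
o3: d²=2 ≤ ρ²=55; F_rep = 8·(-1,1)/2² = (-2.0000,2.0000)
o4: d²=37 ≤ ρ²=55; F_rep = 8·(-1,-6)/37² = (-0.0058,-0.0351)
F = F_att + ΣF_rep = (2.1192,10.4649)
p' = p + 1/5·F = (2.4238,-7.9070)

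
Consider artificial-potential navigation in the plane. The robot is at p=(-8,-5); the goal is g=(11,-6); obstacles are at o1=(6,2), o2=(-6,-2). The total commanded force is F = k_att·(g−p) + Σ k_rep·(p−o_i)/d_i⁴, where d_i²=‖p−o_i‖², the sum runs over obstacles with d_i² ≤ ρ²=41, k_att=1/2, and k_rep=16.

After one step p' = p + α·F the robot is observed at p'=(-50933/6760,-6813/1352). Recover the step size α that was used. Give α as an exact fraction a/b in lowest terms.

α = 1/20

F_att = 1/2·(g−p) = 1/2·(19,-1) = (9.5000,-0.5000)
o1: d²=245 > ρ²=41 → inactive
o2: d²=13 ≤ ρ²=41; F_rep = 16·(-2,-3)/13² = (-0.1893,-0.2840)
F = F_att + ΣF_rep = (9.3107,-0.7840)
Δp = p'−p = (0.4655,-0.0392); α = Δx/Fx = (3147/6760) / (3147/338) = 1/20
check: Δy/Fy = (-53/1352) / (-265/338) = 1/20 ✓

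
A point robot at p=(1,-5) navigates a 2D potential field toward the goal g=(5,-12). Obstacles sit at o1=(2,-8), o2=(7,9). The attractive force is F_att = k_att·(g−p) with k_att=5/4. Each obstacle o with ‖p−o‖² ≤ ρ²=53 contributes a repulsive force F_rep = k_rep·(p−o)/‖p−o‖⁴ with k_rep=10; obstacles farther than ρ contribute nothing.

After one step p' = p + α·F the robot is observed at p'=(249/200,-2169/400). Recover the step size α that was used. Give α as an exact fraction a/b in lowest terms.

α = 1/20

F_att = 5/4·(g−p) = 5/4·(4,-7) = (5.0000,-8.7500)
o1: d²=10 ≤ ρ²=53; F_rep = 10·(-1,3)/10² = (-0.1000,0.3000)
o2: d²=232 > ρ²=53 → inactive
F = F_att + ΣF_rep = (4.9000,-8.4500)
Δp = p'−p = (0.2450,-0.4225); α = Δx/Fx = (49/200) / (49/10) = 1/20
check: Δy/Fy = (-169/400) / (-169/20) = 1/20 ✓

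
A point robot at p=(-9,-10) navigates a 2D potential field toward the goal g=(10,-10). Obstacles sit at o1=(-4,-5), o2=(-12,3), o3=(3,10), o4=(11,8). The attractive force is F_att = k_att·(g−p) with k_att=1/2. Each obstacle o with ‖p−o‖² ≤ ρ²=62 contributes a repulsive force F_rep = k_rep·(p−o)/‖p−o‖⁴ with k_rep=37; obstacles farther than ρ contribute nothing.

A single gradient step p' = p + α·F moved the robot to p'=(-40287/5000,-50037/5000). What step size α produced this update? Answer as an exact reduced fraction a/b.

α = 1/10

F_att = 1/2·(g−p) = 1/2·(19,0) = (9.5000,0.0000)
o1: d²=50 ≤ ρ²=62; F_rep = 37·(-5,-5)/50² = (-0.0740,-0.0740)
o2: d²=178 > ρ²=62 → inactive
o3: d²=544 > ρ²=62 → inactive
o4: d²=724 > ρ²=62 → inactive
F = F_att + ΣF_rep = (9.4260,-0.0740)
Δp = p'−p = (0.9426,-0.0074); α = Δx/Fx = (4713/5000) / (4713/500) = 1/10
check: Δy/Fy = (-37/5000) / (-37/500) = 1/10 ✓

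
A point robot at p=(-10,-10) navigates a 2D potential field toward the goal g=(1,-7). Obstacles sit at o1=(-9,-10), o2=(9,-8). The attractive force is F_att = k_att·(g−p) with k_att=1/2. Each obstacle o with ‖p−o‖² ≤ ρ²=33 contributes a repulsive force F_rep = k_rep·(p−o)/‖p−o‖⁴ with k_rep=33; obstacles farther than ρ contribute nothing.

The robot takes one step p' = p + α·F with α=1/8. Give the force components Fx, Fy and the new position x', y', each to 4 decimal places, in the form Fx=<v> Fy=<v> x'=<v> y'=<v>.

Fx=-27.5000 Fy=1.5000 x'=-13.4375 y'=-9.8125

F_att = 1/2·(g−p) = 1/2·(11,3) = (5.5000,1.5000)
o1: d²=1 ≤ ρ²=33; F_rep = 33·(-1,0)/1² = (-33.0000,0.0000)
o2: d²=365 > ρ²=33 → inactive
F = F_att + ΣF_rep = (-27.5000,1.5000)
p' = p + 1/8·F = (-13.4375,-9.8125)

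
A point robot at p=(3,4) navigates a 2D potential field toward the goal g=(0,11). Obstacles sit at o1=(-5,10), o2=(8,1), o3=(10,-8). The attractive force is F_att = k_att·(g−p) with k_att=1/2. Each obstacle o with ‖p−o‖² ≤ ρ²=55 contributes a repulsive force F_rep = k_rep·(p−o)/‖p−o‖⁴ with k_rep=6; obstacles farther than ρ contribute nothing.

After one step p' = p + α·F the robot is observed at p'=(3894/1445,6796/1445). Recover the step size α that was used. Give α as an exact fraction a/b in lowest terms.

α = 1/5

F_att = 1/2·(g−p) = 1/2·(-3,7) = (-1.5000,3.5000)
o1: d²=100 > ρ²=55 → inactive
o2: d²=34 ≤ ρ²=55; F_rep = 6·(-5,3)/34² = (-0.0260,0.0156)
o3: d²=193 > ρ²=55 → inactive
F = F_att + ΣF_rep = (-1.5260,3.5156)
Δp = p'−p = (-0.3052,0.7031); α = Δx/Fx = (-441/1445) / (-441/289) = 1/5
check: Δy/Fy = (1016/1445) / (1016/289) = 1/5 ✓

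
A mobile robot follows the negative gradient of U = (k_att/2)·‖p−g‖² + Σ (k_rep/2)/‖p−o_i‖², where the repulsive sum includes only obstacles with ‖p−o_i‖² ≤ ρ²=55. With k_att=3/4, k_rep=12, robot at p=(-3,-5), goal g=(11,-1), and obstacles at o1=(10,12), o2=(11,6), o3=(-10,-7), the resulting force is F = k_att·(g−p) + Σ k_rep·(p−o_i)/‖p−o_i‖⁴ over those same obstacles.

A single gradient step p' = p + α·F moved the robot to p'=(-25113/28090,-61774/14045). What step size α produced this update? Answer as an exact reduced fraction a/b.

α = 1/5

F_att = 3/4·(g−p) = 3/4·(14,4) = (10.5000,3.0000)
o1: d²=458 > ρ²=55 → inactive
o2: d²=317 > ρ²=55 → inactive
o3: d²=53 ≤ ρ²=55; F_rep = 12·(7,2)/53² = (0.0299,0.0085)
F = F_att + ΣF_rep = (10.5299,3.0085)
Δp = p'−p = (2.1060,0.6017); α = Δx/Fx = (59157/28090) / (59157/5618) = 1/5
check: Δy/Fy = (8451/14045) / (8451/2809) = 1/5 ✓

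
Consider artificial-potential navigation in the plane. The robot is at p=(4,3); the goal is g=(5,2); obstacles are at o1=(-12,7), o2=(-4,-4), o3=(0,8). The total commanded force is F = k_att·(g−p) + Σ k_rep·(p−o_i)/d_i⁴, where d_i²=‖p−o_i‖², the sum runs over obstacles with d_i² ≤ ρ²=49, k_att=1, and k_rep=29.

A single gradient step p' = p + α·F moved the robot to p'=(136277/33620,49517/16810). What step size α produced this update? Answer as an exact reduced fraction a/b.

F_att = 1·(g−p) = 1·(1,-1) = (1.0000,-1.0000)
o1: d²=272 > ρ²=49 → inactive
o2: d²=113 > ρ²=49 → inactive
o3: d²=41 ≤ ρ²=49; F_rep = 29·(4,-5)/41² = (0.0690,-0.0863)
F = F_att + ΣF_rep = (1.0690,-1.0863)
Δp = p'−p = (0.0535,-0.0543); α = Δx/Fx = (1797/33620) / (1797/1681) = 1/20
check: Δy/Fy = (-913/16810) / (-1826/1681) = 1/20 ✓

α = 1/20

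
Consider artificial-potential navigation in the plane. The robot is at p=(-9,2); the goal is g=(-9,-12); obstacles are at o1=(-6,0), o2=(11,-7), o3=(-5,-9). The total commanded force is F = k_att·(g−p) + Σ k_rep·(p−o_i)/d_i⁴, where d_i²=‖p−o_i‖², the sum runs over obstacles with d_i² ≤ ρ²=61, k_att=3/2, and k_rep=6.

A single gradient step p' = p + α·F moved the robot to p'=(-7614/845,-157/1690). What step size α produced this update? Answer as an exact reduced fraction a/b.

F_att = 3/2·(g−p) = 3/2·(0,-14) = (0.0000,-21.0000)
o1: d²=13 ≤ ρ²=61; F_rep = 6·(-3,2)/13² = (-0.1065,0.0710)
o2: d²=481 > ρ²=61 → inactive
o3: d²=137 > ρ²=61 → inactive
F = F_att + ΣF_rep = (-0.1065,-20.9290)
Δp = p'−p = (-0.0107,-2.0929); α = Δx/Fx = (-9/845) / (-18/169) = 1/10
check: Δy/Fy = (-3537/1690) / (-3537/169) = 1/10 ✓

α = 1/10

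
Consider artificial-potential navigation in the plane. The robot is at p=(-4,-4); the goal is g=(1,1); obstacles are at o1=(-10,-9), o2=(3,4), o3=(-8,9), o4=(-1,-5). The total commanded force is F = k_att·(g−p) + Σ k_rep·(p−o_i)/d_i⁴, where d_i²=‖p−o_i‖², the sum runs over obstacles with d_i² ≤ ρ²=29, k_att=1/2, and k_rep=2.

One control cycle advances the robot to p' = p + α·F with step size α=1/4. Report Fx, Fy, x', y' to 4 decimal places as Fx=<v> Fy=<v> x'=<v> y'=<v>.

F_att = 1/2·(g−p) = 1/2·(5,5) = (2.5000,2.5000)
o1: d²=61 > ρ²=29 → inactive
o2: d²=113 > ρ²=29 → inactive
o3: d²=185 > ρ²=29 → inactive
o4: d²=10 ≤ ρ²=29; F_rep = 2·(-3,1)/10² = (-0.0600,0.0200)
F = F_att + ΣF_rep = (2.4400,2.5200)
p' = p + 1/4·F = (-3.3900,-3.3700)

Fx=2.4400 Fy=2.5200 x'=-3.3900 y'=-3.3700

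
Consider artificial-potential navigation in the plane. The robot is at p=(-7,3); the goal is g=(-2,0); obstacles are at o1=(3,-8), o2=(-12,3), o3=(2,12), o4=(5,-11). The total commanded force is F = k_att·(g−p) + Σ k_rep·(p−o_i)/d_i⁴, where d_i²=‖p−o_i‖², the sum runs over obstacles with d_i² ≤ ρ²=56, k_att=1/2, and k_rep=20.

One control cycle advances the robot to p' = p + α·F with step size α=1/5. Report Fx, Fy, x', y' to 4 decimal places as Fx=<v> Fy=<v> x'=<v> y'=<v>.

Fx=2.6600 Fy=-1.5000 x'=-6.4680 y'=2.7000

F_att = 1/2·(g−p) = 1/2·(5,-3) = (2.5000,-1.5000)
o1: d²=221 > ρ²=56 → inactive
o2: d²=25 ≤ ρ²=56; F_rep = 20·(5,0)/25² = (0.1600,0.0000)
o3: d²=162 > ρ²=56 → inactive
o4: d²=340 > ρ²=56 → inactive
F = F_att + ΣF_rep = (2.6600,-1.5000)
p' = p + 1/5·F = (-6.4680,2.7000)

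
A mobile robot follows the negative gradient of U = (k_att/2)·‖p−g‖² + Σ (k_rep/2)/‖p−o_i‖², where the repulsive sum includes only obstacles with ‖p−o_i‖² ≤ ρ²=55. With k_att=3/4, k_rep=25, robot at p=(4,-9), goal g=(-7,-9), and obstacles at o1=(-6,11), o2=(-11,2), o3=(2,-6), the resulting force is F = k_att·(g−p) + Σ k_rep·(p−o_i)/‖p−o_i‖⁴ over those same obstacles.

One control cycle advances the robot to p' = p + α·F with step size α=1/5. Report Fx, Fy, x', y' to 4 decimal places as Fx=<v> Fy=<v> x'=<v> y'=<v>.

Fx=-7.9541 Fy=-0.4438 x'=2.4092 y'=-9.0888

F_att = 3/4·(g−p) = 3/4·(-11,0) = (-8.2500,0.0000)
o1: d²=500 > ρ²=55 → inactive
o2: d²=346 > ρ²=55 → inactive
o3: d²=13 ≤ ρ²=55; F_rep = 25·(2,-3)/13² = (0.2959,-0.4438)
F = F_att + ΣF_rep = (-7.9541,-0.4438)
p' = p + 1/5·F = (2.4092,-9.0888)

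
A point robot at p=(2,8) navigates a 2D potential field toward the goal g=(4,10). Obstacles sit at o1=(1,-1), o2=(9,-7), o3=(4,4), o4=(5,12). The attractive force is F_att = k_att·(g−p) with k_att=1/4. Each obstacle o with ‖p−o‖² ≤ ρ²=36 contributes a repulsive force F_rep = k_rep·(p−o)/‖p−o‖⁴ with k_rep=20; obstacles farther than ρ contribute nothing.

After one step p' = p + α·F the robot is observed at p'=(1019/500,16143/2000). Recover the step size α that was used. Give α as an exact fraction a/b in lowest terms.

α = 1/8

F_att = 1/4·(g−p) = 1/4·(2,2) = (0.5000,0.5000)
o1: d²=82 > ρ²=36 → inactive
o2: d²=274 > ρ²=36 → inactive
o3: d²=20 ≤ ρ²=36; F_rep = 20·(-2,4)/20² = (-0.1000,0.2000)
o4: d²=25 ≤ ρ²=36; F_rep = 20·(-3,-4)/25² = (-0.0960,-0.1280)
F = F_att + ΣF_rep = (0.3040,0.5720)
Δp = p'−p = (0.0380,0.0715); α = Δx/Fx = (19/500) / (38/125) = 1/8
check: Δy/Fy = (143/2000) / (143/250) = 1/8 ✓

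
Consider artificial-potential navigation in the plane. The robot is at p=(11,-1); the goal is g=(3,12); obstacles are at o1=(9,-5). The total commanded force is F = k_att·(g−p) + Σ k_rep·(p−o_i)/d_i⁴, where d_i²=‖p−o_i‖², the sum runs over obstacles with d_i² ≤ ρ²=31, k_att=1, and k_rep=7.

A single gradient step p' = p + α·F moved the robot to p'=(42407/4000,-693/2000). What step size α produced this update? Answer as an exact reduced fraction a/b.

α = 1/20

F_att = 1·(g−p) = 1·(-8,13) = (-8.0000,13.0000)
o1: d²=20 ≤ ρ²=31; F_rep = 7·(2,4)/20² = (0.0350,0.0700)
F = F_att + ΣF_rep = (-7.9650,13.0700)
Δp = p'−p = (-0.3982,0.6535); α = Δx/Fx = (-1593/4000) / (-1593/200) = 1/20
check: Δy/Fy = (1307/2000) / (1307/100) = 1/20 ✓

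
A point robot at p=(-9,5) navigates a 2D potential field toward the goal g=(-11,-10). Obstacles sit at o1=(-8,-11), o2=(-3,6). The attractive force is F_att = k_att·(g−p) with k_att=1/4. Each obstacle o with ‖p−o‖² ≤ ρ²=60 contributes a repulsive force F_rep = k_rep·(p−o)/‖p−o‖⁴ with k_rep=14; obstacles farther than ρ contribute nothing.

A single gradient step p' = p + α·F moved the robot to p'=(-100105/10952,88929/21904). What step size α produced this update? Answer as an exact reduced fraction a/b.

F_att = 1/4·(g−p) = 1/4·(-2,-15) = (-0.5000,-3.7500)
o1: d²=257 > ρ²=60 → inactive
o2: d²=37 ≤ ρ²=60; F_rep = 14·(-6,-1)/37² = (-0.0614,-0.0102)
F = F_att + ΣF_rep = (-0.5614,-3.7602)
Δp = p'−p = (-0.1403,-0.9401); α = Δx/Fx = (-1537/10952) / (-1537/2738) = 1/4
check: Δy/Fy = (-20591/21904) / (-20591/5476) = 1/4 ✓

α = 1/4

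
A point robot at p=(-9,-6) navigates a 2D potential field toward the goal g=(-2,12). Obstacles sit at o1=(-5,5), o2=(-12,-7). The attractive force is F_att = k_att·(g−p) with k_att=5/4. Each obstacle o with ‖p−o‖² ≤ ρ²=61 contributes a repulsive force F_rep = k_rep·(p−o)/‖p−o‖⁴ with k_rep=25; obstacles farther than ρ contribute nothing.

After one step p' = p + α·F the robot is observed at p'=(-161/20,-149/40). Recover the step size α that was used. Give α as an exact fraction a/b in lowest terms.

α = 1/10

F_att = 5/4·(g−p) = 5/4·(7,18) = (8.7500,22.5000)
o1: d²=137 > ρ²=61 → inactive
o2: d²=10 ≤ ρ²=61; F_rep = 25·(3,1)/10² = (0.7500,0.2500)
F = F_att + ΣF_rep = (9.5000,22.7500)
Δp = p'−p = (0.9500,2.2750); α = Δx/Fx = (19/20) / (19/2) = 1/10
check: Δy/Fy = (91/40) / (91/4) = 1/10 ✓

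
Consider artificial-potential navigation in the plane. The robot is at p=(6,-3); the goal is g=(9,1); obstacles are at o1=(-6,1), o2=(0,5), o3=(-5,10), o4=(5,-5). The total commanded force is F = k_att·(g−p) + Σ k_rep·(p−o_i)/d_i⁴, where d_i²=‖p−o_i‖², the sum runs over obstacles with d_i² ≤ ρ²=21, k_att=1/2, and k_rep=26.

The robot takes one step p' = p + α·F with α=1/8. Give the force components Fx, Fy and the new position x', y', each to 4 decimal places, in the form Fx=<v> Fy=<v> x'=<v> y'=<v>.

F_att = 1/2·(g−p) = 1/2·(3,4) = (1.5000,2.0000)
o1: d²=160 > ρ²=21 → inactive
o2: d²=100 > ρ²=21 → inactive
o3: d²=290 > ρ²=21 → inactive
o4: d²=5 ≤ ρ²=21; F_rep = 26·(1,2)/5² = (1.0400,2.0800)
F = F_att + ΣF_rep = (2.5400,4.0800)
p' = p + 1/8·F = (6.3175,-2.4900)

Fx=2.5400 Fy=4.0800 x'=6.3175 y'=-2.4900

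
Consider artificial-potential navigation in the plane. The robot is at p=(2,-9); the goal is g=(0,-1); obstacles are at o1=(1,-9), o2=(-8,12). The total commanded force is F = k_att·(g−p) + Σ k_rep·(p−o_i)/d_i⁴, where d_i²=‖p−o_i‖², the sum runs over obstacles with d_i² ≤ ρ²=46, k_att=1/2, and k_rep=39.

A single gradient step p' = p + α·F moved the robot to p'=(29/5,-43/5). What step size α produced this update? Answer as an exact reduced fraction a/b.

α = 1/10

F_att = 1/2·(g−p) = 1/2·(-2,8) = (-1.0000,4.0000)
o1: d²=1 ≤ ρ²=46; F_rep = 39·(1,0)/1² = (39.0000,0.0000)
o2: d²=541 > ρ²=46 → inactive
F = F_att + ΣF_rep = (38.0000,4.0000)
Δp = p'−p = (3.8000,0.4000); α = Δx/Fx = (19/5) / (38) = 1/10
check: Δy/Fy = (2/5) / (4) = 1/10 ✓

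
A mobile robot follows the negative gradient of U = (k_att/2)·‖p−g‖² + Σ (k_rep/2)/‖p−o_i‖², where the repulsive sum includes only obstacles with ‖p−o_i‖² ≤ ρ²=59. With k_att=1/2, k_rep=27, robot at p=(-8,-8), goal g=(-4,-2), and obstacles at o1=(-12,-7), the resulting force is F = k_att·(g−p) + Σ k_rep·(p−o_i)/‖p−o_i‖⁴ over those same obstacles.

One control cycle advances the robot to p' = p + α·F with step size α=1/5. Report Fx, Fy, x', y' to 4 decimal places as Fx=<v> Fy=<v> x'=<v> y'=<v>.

Fx=2.3737 Fy=2.9066 x'=-7.5253 y'=-7.4187

F_att = 1/2·(g−p) = 1/2·(4,6) = (2.0000,3.0000)
o1: d²=17 ≤ ρ²=59; F_rep = 27·(4,-1)/17² = (0.3737,-0.0934)
F = F_att + ΣF_rep = (2.3737,2.9066)
p' = p + 1/5·F = (-7.5253,-7.4187)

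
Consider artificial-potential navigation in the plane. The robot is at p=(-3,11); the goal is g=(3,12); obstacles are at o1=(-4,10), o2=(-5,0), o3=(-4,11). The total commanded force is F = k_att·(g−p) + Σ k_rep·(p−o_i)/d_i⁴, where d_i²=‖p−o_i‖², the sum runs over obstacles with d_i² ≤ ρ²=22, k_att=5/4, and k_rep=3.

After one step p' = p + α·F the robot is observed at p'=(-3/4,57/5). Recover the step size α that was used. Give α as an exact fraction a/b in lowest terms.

F_att = 5/4·(g−p) = 5/4·(6,1) = (7.5000,1.2500)
o1: d²=2 ≤ ρ²=22; F_rep = 3·(1,1)/2² = (0.7500,0.7500)
o2: d²=125 > ρ²=22 → inactive
o3: d²=1 ≤ ρ²=22; F_rep = 3·(1,0)/1² = (3.0000,0.0000)
F = F_att + ΣF_rep = (11.2500,2.0000)
Δp = p'−p = (2.2500,0.4000); α = Δx/Fx = (9/4) / (45/4) = 1/5
check: Δy/Fy = (2/5) / (2) = 1/5 ✓

α = 1/5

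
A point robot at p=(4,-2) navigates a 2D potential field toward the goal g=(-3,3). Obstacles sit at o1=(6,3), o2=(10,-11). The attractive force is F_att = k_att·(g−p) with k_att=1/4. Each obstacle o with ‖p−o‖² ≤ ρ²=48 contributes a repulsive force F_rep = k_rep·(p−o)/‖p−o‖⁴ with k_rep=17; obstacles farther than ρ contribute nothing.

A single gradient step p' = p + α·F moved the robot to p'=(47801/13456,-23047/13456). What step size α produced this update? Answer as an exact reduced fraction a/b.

F_att = 1/4·(g−p) = 1/4·(-7,5) = (-1.7500,1.2500)
o1: d²=29 ≤ ρ²=48; F_rep = 17·(-2,-5)/29² = (-0.0404,-0.1011)
o2: d²=117 > ρ²=48 → inactive
F = F_att + ΣF_rep = (-1.7904,1.1489)
Δp = p'−p = (-0.4476,0.2872); α = Δx/Fx = (-6023/13456) / (-6023/3364) = 1/4
check: Δy/Fy = (3865/13456) / (3865/3364) = 1/4 ✓

α = 1/4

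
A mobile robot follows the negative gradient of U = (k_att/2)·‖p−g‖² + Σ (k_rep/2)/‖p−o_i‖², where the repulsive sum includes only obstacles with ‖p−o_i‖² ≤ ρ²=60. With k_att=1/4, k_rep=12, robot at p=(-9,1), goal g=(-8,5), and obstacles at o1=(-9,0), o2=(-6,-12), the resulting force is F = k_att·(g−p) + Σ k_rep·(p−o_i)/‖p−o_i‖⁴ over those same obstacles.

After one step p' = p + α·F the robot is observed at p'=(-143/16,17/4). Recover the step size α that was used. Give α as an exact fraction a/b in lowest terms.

F_att = 1/4·(g−p) = 1/4·(1,4) = (0.2500,1.0000)
o1: d²=1 ≤ ρ²=60; F_rep = 12·(0,1)/1² = (0.0000,12.0000)
o2: d²=178 > ρ²=60 → inactive
F = F_att + ΣF_rep = (0.2500,13.0000)
Δp = p'−p = (0.0625,3.2500); α = Δx/Fx = (1/16) / (1/4) = 1/4
check: Δy/Fy = (13/4) / (13) = 1/4 ✓

α = 1/4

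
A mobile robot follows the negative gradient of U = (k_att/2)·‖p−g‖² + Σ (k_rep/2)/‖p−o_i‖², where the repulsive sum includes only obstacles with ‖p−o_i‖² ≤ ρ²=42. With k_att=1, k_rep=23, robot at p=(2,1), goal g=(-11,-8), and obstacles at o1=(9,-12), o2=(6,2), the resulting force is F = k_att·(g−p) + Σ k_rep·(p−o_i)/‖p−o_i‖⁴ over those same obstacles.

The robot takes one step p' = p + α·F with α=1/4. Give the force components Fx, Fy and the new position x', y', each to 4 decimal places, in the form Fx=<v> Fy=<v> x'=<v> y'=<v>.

F_att = 1·(g−p) = 1·(-13,-9) = (-13.0000,-9.0000)
o1: d²=218 > ρ²=42 → inactive
o2: d²=17 ≤ ρ²=42; F_rep = 23·(-4,-1)/17² = (-0.3183,-0.0796)
F = F_att + ΣF_rep = (-13.3183,-9.0796)
p' = p + 1/4·F = (-1.3296,-1.2699)

Fx=-13.3183 Fy=-9.0796 x'=-1.3296 y'=-1.2699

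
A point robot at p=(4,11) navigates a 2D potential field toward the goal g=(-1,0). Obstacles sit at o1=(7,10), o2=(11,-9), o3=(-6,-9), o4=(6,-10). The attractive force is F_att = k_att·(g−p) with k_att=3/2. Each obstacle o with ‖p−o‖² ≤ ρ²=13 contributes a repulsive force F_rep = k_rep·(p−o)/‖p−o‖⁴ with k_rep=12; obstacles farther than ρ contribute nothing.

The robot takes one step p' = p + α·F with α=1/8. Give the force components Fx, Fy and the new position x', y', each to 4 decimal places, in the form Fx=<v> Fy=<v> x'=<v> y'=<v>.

F_att = 3/2·(g−p) = 3/2·(-5,-11) = (-7.5000,-16.5000)
o1: d²=10 ≤ ρ²=13; F_rep = 12·(-3,1)/10² = (-0.3600,0.1200)
o2: d²=449 > ρ²=13 → inactive
o3: d²=500 > ρ²=13 → inactive
o4: d²=445 > ρ²=13 → inactive
F = F_att + ΣF_rep = (-7.8600,-16.3800)
p' = p + 1/8·F = (3.0175,8.9525)

Fx=-7.8600 Fy=-16.3800 x'=3.0175 y'=8.9525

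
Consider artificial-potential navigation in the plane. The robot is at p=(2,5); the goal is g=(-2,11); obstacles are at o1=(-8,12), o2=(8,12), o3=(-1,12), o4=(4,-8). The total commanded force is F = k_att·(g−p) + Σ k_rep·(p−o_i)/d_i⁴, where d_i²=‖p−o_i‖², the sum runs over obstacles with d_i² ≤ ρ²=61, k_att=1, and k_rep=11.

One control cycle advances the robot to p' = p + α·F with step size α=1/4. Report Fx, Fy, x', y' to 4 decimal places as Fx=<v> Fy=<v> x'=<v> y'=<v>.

F_att = 1·(g−p) = 1·(-4,6) = (-4.0000,6.0000)
o1: d²=149 > ρ²=61 → inactive
o2: d²=85 > ρ²=61 → inactive
o3: d²=58 ≤ ρ²=61; F_rep = 11·(3,-7)/58² = (0.0098,-0.0229)
o4: d²=173 > ρ²=61 → inactive
F = F_att + ΣF_rep = (-3.9902,5.9771)
p' = p + 1/4·F = (1.0025,6.4943)

Fx=-3.9902 Fy=5.9771 x'=1.0025 y'=6.4943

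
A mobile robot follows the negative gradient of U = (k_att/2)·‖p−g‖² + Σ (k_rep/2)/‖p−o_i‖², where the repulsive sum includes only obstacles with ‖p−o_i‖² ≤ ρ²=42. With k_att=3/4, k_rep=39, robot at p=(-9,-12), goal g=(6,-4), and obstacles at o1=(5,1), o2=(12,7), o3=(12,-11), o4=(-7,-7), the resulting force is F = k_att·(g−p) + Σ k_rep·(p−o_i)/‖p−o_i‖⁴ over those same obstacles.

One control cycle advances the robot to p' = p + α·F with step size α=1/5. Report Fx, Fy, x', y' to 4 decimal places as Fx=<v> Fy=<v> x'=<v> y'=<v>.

F_att = 3/4·(g−p) = 3/4·(15,8) = (11.2500,6.0000)
o1: d²=365 > ρ²=42 → inactive
o2: d²=802 > ρ²=42 → inactive
o3: d²=442 > ρ²=42 → inactive
o4: d²=29 ≤ ρ²=42; F_rep = 39·(-2,-5)/29² = (-0.0927,-0.2319)
F = F_att + ΣF_rep = (11.1573,5.7681)
p' = p + 1/5·F = (-6.7685,-10.8464)

Fx=11.1573 Fy=5.7681 x'=-6.7685 y'=-10.8464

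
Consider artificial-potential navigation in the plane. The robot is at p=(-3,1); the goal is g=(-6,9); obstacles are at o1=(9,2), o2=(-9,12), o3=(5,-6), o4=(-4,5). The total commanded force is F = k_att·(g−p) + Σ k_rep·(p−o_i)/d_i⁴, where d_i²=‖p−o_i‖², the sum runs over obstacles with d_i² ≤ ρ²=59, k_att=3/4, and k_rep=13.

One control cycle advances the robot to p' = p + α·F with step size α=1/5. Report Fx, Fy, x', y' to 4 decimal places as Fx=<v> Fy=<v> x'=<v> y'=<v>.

Fx=-2.2050 Fy=5.8201 x'=-3.4410 y'=2.1640

F_att = 3/4·(g−p) = 3/4·(-3,8) = (-2.2500,6.0000)
o1: d²=145 > ρ²=59 → inactive
o2: d²=157 > ρ²=59 → inactive
o3: d²=113 > ρ²=59 → inactive
o4: d²=17 ≤ ρ²=59; F_rep = 13·(1,-4)/17² = (0.0450,-0.1799)
F = F_att + ΣF_rep = (-2.2050,5.8201)
p' = p + 1/5·F = (-3.4410,2.1640)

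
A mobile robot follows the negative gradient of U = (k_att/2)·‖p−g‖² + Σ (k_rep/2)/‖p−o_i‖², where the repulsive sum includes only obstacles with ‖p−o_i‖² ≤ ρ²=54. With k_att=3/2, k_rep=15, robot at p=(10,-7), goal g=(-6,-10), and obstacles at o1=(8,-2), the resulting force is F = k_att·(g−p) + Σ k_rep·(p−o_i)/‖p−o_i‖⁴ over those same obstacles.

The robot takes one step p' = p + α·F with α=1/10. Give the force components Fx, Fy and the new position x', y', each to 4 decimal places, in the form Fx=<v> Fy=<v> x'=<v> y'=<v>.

F_att = 3/2·(g−p) = 3/2·(-16,-3) = (-24.0000,-4.5000)
o1: d²=29 ≤ ρ²=54; F_rep = 15·(2,-5)/29² = (0.0357,-0.0892)
F = F_att + ΣF_rep = (-23.9643,-4.5892)
p' = p + 1/10·F = (7.6036,-7.4589)

Fx=-23.9643 Fy=-4.5892 x'=7.6036 y'=-7.4589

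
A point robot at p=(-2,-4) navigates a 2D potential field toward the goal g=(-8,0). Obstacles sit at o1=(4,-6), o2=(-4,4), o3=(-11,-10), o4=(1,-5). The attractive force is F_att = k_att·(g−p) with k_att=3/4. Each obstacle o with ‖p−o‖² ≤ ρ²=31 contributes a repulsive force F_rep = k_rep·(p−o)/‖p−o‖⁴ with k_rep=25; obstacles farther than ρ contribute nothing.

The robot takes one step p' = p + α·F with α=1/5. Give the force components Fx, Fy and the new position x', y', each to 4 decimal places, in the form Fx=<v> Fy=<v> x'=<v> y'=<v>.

F_att = 3/4·(g−p) = 3/4·(-6,4) = (-4.5000,3.0000)
o1: d²=40 > ρ²=31 → inactive
o2: d²=68 > ρ²=31 → inactive
o3: d²=117 > ρ²=31 → inactive
o4: d²=10 ≤ ρ²=31; F_rep = 25·(-3,1)/10² = (-0.7500,0.2500)
F = F_att + ΣF_rep = (-5.2500,3.2500)
p' = p + 1/5·F = (-3.0500,-3.3500)

Fx=-5.2500 Fy=3.2500 x'=-3.0500 y'=-3.3500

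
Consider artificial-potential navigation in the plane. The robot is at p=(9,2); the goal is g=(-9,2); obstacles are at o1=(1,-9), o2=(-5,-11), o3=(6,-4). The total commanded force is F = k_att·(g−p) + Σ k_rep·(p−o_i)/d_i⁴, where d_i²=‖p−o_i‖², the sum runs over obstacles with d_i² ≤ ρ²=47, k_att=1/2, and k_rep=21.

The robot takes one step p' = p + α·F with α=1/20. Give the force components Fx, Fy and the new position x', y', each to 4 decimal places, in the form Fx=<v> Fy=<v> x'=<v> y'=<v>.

Fx=-8.9689 Fy=0.0622 x'=8.5516 y'=2.0031

F_att = 1/2·(g−p) = 1/2·(-18,0) = (-9.0000,0.0000)
o1: d²=185 > ρ²=47 → inactive
o2: d²=365 > ρ²=47 → inactive
o3: d²=45 ≤ ρ²=47; F_rep = 21·(3,6)/45² = (0.0311,0.0622)
F = F_att + ΣF_rep = (-8.9689,0.0622)
p' = p + 1/20·F = (8.5516,2.0031)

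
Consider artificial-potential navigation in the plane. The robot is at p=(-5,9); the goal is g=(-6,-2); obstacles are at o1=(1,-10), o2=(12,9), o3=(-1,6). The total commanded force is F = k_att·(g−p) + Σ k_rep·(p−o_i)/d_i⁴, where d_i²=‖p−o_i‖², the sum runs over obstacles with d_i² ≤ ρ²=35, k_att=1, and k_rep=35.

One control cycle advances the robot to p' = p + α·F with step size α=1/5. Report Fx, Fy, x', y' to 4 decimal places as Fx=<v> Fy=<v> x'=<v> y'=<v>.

F_att = 1·(g−p) = 1·(-1,-11) = (-1.0000,-11.0000)
o1: d²=397 > ρ²=35 → inactive
o2: d²=289 > ρ²=35 → inactive
o3: d²=25 ≤ ρ²=35; F_rep = 35·(-4,3)/25² = (-0.2240,0.1680)
F = F_att + ΣF_rep = (-1.2240,-10.8320)
p' = p + 1/5·F = (-5.2448,6.8336)

Fx=-1.2240 Fy=-10.8320 x'=-5.2448 y'=6.8336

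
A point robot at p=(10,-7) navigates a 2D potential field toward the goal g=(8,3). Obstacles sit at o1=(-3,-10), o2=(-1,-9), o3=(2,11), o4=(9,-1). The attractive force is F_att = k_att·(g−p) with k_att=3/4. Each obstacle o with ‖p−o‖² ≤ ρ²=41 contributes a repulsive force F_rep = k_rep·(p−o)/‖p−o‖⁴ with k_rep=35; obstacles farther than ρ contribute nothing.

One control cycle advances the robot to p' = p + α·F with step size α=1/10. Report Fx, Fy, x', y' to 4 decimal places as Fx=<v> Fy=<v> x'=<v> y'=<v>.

Fx=-1.4744 Fy=7.3466 x'=9.8526 y'=-6.2653

F_att = 3/4·(g−p) = 3/4·(-2,10) = (-1.5000,7.5000)
o1: d²=178 > ρ²=41 → inactive
o2: d²=125 > ρ²=41 → inactive
o3: d²=388 > ρ²=41 → inactive
o4: d²=37 ≤ ρ²=41; F_rep = 35·(1,-6)/37² = (0.0256,-0.1534)
F = F_att + ΣF_rep = (-1.4744,7.3466)
p' = p + 1/10·F = (9.8526,-6.2653)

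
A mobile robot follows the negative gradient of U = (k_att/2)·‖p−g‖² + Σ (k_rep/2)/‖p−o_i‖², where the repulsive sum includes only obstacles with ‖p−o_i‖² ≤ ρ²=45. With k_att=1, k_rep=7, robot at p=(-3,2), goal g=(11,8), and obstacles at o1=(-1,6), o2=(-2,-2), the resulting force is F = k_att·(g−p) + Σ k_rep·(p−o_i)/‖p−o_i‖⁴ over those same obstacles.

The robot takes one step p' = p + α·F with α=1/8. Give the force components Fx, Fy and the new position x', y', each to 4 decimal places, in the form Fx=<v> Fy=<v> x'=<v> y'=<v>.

F_att = 1·(g−p) = 1·(14,6) = (14.0000,6.0000)
o1: d²=20 ≤ ρ²=45; F_rep = 7·(-2,-4)/20² = (-0.0350,-0.0700)
o2: d²=17 ≤ ρ²=45; F_rep = 7·(-1,4)/17² = (-0.0242,0.0969)
F = F_att + ΣF_rep = (13.9408,6.0269)
p' = p + 1/8·F = (-1.2574,2.7534)

Fx=13.9408 Fy=6.0269 x'=-1.2574 y'=2.7534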